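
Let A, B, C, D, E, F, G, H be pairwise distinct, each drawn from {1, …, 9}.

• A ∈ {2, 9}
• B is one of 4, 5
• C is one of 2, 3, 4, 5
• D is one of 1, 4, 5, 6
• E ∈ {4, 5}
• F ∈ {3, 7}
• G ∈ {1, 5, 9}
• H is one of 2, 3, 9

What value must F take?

7

The 8 variables together cover exactly {1, 2, 3, 4, 5, 6, 7, 9} — 8 values for 8 variables — and 6 appears only in D's list, so D = 6.
Among the 7 still-open variables, 1 fits only G (and all 7 values in {1, 2, 3, 4, 5, 7, 9} must be used), so G = 1.
The 6 still-open variables draw from only 6 values {2, 3, 4, 5, 7, 9}, so each is used; only F can be 7, hence F = 7.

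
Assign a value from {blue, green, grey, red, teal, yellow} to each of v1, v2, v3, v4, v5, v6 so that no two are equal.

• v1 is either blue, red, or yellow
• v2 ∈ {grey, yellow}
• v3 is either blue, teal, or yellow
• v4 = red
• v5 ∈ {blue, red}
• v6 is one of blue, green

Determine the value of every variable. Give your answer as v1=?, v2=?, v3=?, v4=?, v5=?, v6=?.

v1=yellow, v2=grey, v3=teal, v4=red, v5=blue, v6=green

v4's domain is down to {red}, so v4 = red. Strike red from v1, v5.
That leaves v5 = blue. Remove blue from v1, v3, v6.
That leaves v6 = green.
v1's domain is down to {yellow}, so v1 = yellow. Remove yellow from v2, v3.
That leaves v2 = grey.
That leaves v3 = teal.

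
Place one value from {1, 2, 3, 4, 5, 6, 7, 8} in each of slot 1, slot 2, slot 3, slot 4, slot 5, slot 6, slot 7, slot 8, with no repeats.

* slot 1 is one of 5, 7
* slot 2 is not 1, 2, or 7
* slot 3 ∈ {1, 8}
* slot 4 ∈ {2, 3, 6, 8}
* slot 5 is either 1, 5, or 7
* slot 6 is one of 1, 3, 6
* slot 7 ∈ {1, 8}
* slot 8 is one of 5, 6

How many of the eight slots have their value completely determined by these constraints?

4

The 8 variables together cover exactly {1, 2, 3, 4, 5, 6, 7, 8} — 8 values for 8 variables — and 2 appears only in slot 4's list, so slot 4 = 2.
The 7 still-open variables draw from only 7 values {1, 3, 4, 5, 6, 7, 8}, so each is used; only slot 2 can be 4, hence slot 2 = 4.
The 6 still-open variables together cover exactly {1, 3, 5, 6, 7, 8} — 6 values for 6 variables — and 3 appears only in slot 6's list, so slot 6 = 3.
The 5 still-open variables draw from only 5 values {1, 5, 6, 7, 8}, so each is used; only slot 8 can be 6, hence slot 8 = 6.
The 2 variables slot 3 and slot 7 are confined to {1, 8}, which locks those values in; drop them from slot 5.
Determined: slot 2=4, slot 4=2, slot 6=3, slot 8=6. The other slots each still have more than one consistent value. That makes 4.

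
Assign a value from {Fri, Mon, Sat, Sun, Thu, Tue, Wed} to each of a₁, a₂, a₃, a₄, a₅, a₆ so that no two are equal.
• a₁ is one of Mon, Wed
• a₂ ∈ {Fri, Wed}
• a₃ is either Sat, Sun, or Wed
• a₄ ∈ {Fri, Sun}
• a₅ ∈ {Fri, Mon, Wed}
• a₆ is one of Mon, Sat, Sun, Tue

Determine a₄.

Sun

The 6 variables together cover exactly {Fri, Mon, Sat, Sun, Tue, Wed} — 6 values for 6 variables — and Tue appears only in a₆'s list, so a₆ = Tue.
Among the 5 still-open variables, Sat fits only a₃ (and all 5 values in {Fri, Mon, Sat, Sun, Wed} must be used), so a₃ = Sat.
The 4 still-open variables draw from only 4 values {Fri, Mon, Sun, Wed}, so each is used; only a₄ can be Sun, hence a₄ = Sun.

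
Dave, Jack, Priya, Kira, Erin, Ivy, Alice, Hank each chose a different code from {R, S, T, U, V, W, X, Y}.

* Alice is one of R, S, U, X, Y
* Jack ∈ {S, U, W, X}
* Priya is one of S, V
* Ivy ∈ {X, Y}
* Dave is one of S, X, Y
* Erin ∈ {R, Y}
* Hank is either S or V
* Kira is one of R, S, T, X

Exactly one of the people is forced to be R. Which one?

Erin

The 8 variables draw from only 8 values {R, S, T, U, V, W, X, Y}, so each is used; only Kira can be T, hence Kira = T.
The 7 still-open variables draw from only 7 values {R, S, U, V, W, X, Y}, so each is used; only Jack can be W, hence Jack = W.
The 6 still-open variables draw from only 6 values {R, S, U, V, X, Y}, so each is used; only Alice can be U, hence Alice = U.
The 5 still-open variables draw from only 5 values {R, S, V, X, Y}, so each is used; only Erin can be R, hence Erin = R.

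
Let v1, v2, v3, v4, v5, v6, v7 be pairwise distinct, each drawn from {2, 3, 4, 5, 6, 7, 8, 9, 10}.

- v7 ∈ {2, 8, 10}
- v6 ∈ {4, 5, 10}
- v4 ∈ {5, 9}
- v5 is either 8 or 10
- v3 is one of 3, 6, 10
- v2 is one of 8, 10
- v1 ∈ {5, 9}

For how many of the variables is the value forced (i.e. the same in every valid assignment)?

2

v1 and v4 share exactly the 2 values {5, 9}; by pigeonhole those values go to them, so strike 5, 9 from v6.
The 2 variables v2 and v5 are confined to {8, 10}, which locks those values in; drop them from v3, v6, v7.
v6 must be 4 (only option left).
That leaves v7 = 2.
Determined: v6=4, v7=2. The other variables each still have more than one consistent value. That makes 2.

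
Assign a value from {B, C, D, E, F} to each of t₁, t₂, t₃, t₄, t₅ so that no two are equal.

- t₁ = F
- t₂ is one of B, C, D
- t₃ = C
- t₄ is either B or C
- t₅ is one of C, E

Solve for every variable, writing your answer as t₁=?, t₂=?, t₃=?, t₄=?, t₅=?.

t₁=F, t₂=D, t₃=C, t₄=B, t₅=E

t₁ has just one choice, so t₁ = F.
That leaves t₃ = C. Remove C from t₂, t₄, t₅.
That leaves t₄ = B. Strike B from t₂.
That leaves t₅ = E.
That leaves t₂ = D.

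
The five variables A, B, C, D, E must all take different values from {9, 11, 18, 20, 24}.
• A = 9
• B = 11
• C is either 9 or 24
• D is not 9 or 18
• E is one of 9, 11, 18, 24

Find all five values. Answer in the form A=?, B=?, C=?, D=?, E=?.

A=9, B=11, C=24, D=20, E=18

A must be 9 (only option left). Strike 9 from C, E.
B has just one choice, so B = 11. Remove 11 from D, E.
That leaves C = 24. Strike 24 from D, E.
D must be 20 (only option left).
E must be 18 (only option left).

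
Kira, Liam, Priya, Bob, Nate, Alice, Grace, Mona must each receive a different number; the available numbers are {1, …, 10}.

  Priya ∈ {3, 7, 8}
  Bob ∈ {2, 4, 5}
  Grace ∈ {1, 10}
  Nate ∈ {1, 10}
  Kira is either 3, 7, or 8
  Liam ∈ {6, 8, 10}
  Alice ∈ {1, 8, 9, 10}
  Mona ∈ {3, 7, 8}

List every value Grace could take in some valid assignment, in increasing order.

Nate and Grace between them cover only {1, 10} — a naked pair. Remove those values from Liam, Alice.
Kira, Priya, Mona share exactly the 3 values {3, 7, 8}; by pigeonhole those values go to them, so strike 3, 7, 8 from Liam, Alice.
Liam has just one choice, so Liam = 6.
Alice must be 9 (only option left).
No further eliminations apply; Grace can still be any of 1, 10.

1, 10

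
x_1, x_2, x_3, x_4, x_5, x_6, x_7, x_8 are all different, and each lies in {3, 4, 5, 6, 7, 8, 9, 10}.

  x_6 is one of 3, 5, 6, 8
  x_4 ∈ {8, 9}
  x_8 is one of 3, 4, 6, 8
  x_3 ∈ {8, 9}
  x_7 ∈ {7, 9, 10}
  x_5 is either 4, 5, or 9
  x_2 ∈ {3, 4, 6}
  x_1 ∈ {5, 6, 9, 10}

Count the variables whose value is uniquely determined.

The 8 variables together cover exactly {3, 4, 5, 6, 7, 8, 9, 10} — 8 values for 8 variables — and 7 appears only in x_7's list, so x_7 = 7.
Among the 7 still-open variables, 10 fits only x_1 (and all 7 values in {3, 4, 5, 6, 8, 9, 10} must be used), so x_1 = 10.
The 2 variables x_3 and x_4 are confined to {8, 9}, which locks those values in; drop them from x_5, x_6, x_8.
Determined: x_1=10, x_7=7. The other variables each still have more than one consistent value. That makes 2.

2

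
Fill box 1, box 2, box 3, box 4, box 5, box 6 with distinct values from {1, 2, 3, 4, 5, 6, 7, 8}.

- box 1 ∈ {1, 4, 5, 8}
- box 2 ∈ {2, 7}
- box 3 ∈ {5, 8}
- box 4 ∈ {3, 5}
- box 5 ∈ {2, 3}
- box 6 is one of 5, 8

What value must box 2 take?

7

The 2 variables box 3 and box 6 are confined to {5, 8}, which locks those values in; drop them from box 1, box 4.
box 4 must be 3 (only option left). Strike 3 from box 5.
box 5 must be 2 (only option left). So box 2 can't be 2.
So box 2 = 7.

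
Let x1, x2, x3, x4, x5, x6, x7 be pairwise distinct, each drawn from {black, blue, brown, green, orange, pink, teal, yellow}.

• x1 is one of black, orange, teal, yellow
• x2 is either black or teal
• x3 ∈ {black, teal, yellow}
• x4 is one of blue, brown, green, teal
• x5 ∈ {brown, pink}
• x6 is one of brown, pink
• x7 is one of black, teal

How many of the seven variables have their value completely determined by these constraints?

2

x2 and x7 share exactly the 2 values {black, teal}; by pigeonhole those values go to them, so strike black, teal from x1, x3, x4.
x3 must be yellow (only option left). Eliminate yellow elsewhere: x1.
x1 must be orange (only option left).
x5 and x6 between them cover only {brown, pink} — a naked pair. Remove those values from x4.
Determined: x1=orange, x3=yellow. The other variables each still have more than one consistent value. That makes 2.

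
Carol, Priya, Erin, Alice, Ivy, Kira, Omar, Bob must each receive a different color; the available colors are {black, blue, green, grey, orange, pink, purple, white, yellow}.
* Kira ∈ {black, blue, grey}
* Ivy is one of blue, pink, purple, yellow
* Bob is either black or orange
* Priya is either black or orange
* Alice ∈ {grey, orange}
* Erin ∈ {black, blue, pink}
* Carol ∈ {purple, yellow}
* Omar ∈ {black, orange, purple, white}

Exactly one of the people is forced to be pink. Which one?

Erin

The 8 variables together cover exactly {black, blue, grey, orange, pink, purple, white, yellow} — 8 values for 8 variables — and white appears only in Omar's list, so Omar = white.
The 2 variables Priya and Bob are confined to {black, orange}, which locks those values in; drop them from Erin, Alice, Kira.
Alice must be grey (only option left). Remove grey from Kira.
Kira's domain is down to {blue}, so Kira = blue. Remove blue from Erin, Ivy.
So pink goes to Erin.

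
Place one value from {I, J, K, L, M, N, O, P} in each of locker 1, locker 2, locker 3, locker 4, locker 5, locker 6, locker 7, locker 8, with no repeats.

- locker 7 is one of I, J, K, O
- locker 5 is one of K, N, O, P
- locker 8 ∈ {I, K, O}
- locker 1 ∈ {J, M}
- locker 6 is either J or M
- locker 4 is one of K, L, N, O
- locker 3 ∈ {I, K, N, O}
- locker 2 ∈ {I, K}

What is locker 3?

N

The 8 variables draw from only 8 values {I, J, K, L, M, N, O, P}, so each is used; only locker 4 can be L, hence locker 4 = L.
Among the 7 still-open variables, P fits only locker 5 (and all 7 values in {I, J, K, M, N, O, P} must be used), so locker 5 = P.
The 6 still-open variables draw from only 6 values {I, J, K, M, N, O}, so each is used; only locker 3 can be N, hence locker 3 = N.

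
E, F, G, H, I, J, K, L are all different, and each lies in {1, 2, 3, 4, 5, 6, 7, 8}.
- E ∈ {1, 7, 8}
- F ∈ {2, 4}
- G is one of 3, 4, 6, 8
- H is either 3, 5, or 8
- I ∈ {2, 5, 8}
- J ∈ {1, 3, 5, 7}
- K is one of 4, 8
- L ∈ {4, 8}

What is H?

The 8 variables together cover exactly {1, 2, 3, 4, 5, 6, 7, 8} — 8 values for 8 variables — and 6 appears only in G's list, so G = 6.
The 2 variables K and L are confined to {4, 8}, which locks those values in; drop them from E, F, H, I.
F has just one choice, so F = 2. Strike 2 from I.
I has just one choice, so I = 5. Remove 5 from H, J.
So H = 3.

3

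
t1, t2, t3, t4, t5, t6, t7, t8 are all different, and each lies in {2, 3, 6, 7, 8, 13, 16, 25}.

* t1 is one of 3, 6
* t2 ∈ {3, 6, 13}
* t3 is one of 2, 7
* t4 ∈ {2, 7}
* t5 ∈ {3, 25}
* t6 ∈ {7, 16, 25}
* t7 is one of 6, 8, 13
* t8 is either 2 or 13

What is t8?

Among the 8 variables, 8 fits only t7 (and all 8 values in {2, 3, 6, 7, 8, 13, 16, 25} must be used), so t7 = 8.
Among the 7 still-open variables, 16 fits only t6 (and all 7 values in {2, 3, 6, 7, 13, 16, 25} must be used), so t6 = 16.
Among the 6 still-open variables, 25 fits only t5 (and all 6 values in {2, 3, 6, 7, 13, 25} must be used), so t5 = 25.
t3 and t4 share exactly the 2 values {2, 7}; by pigeonhole those values go to them, so strike 2, 7 from t8.
So t8 = 13.

13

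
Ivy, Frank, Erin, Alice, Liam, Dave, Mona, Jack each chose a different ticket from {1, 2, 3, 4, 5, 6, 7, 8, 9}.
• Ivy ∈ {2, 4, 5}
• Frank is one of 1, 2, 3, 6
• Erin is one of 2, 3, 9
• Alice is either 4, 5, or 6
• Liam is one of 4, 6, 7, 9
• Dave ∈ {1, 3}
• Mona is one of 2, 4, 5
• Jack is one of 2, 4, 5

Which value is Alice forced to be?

The 8 variables together cover exactly {1, 2, 3, 4, 5, 6, 7, 9} — 8 values for 8 variables — and 7 appears only in Liam's list, so Liam = 7.
Among the 7 still-open variables, 9 fits only Erin (and all 7 values in {1, 2, 3, 4, 5, 6, 9} must be used), so Erin = 9.
Ivy, Mona, Jack between them cover only {2, 4, 5} — a naked triple. Remove those values from Frank, Alice.
So Alice = 6.

6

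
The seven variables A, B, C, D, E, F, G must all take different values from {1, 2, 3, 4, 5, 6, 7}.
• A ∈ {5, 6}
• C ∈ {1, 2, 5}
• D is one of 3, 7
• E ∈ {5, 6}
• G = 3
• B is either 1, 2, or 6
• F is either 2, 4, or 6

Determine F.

4

G must be 3 (only option left). Strike 3 from D.
D must be 7 (only option left).
The 5 still-open variables draw from only 5 values {1, 2, 4, 5, 6}, so each is used; only F can be 4, hence F = 4.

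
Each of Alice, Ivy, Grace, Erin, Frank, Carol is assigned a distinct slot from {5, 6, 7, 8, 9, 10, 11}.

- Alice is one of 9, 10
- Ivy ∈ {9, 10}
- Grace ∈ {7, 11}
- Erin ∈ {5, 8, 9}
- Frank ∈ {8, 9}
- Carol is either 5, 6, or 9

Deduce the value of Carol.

Alice and Ivy share exactly the 2 values {9, 10}; by pigeonhole those values go to them, so strike 9, 10 from Erin, Frank, Carol.
That leaves Frank = 8. Eliminate 8 elsewhere: Erin.
Erin must be 5 (only option left). So Carol can't be 5.
So Carol = 6.

6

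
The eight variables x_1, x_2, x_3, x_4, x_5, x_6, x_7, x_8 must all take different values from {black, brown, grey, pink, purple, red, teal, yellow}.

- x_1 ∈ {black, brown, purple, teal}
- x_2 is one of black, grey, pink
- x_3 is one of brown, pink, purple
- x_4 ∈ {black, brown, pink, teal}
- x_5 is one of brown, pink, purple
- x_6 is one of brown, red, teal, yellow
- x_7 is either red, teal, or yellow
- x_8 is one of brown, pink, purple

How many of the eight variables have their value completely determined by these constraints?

The 8 variables draw from only 8 values {black, brown, grey, pink, purple, red, teal, yellow}, so each is used; only x_2 can be grey, hence x_2 = grey.
The 3 variables x_3, x_5, x_8 are confined to {brown, pink, purple}, which locks those values in; drop them from x_1, x_4, x_6.
x_1 and x_4 between them cover only {black, teal} — a naked pair. Remove those values from x_6, x_7.
Determined: x_2=grey. The other variables each still have more than one consistent value. That makes 1.

1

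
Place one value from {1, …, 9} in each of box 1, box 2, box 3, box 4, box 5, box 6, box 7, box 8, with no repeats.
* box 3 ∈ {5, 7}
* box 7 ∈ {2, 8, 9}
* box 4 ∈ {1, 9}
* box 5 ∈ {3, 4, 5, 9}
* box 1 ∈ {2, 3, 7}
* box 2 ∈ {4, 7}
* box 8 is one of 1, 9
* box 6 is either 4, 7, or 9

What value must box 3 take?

5

The 8 variables together cover exactly {1, 2, 3, 4, 5, 7, 8, 9} — 8 values for 8 variables — and 8 appears only in box 7's list, so box 7 = 8.
The 7 still-open variables draw from only 7 values {1, 2, 3, 4, 5, 7, 9}, so each is used; only box 1 can be 2, hence box 1 = 2.
The 6 still-open variables together cover exactly {1, 3, 4, 5, 7, 9} — 6 values for 6 variables — and 3 appears only in box 5's list, so box 5 = 3.
The 5 still-open variables draw from only 5 values {1, 4, 5, 7, 9}, so each is used; only box 3 can be 5, hence box 3 = 5.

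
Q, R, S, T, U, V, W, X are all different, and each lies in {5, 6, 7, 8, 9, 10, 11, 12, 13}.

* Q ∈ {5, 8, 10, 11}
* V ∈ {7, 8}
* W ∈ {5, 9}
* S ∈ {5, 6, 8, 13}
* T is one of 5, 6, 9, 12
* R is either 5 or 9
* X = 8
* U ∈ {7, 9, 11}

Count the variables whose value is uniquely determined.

X has just one choice, so X = 8. Remove 8 from Q, S, V.
V has just one choice, so V = 7. Eliminate 7 elsewhere: U.
R and W between them cover only {5, 9} — a naked pair. Remove those values from Q, S, T, U.
U has just one choice, so U = 11. Strike 11 from Q.
Q's domain is down to {10}, so Q = 10.
Determined: Q=10, U=11, V=7, X=8. The other variables each still have more than one consistent value. That makes 4.

4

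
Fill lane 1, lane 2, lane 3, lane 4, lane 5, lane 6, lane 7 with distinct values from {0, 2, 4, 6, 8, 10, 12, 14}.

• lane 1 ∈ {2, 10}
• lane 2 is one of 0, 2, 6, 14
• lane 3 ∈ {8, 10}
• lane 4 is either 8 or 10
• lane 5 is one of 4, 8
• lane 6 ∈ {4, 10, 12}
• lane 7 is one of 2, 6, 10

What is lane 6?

12

lane 3 and lane 4 share exactly the 2 values {8, 10}; by pigeonhole those values go to them, so strike 8, 10 from lane 1, lane 5, lane 6, lane 7.
lane 1 must be 2 (only option left). So lane 2, lane 7 can't be 2.
lane 5 has just one choice, so lane 5 = 4. Strike 4 from lane 6.
So lane 6 = 12.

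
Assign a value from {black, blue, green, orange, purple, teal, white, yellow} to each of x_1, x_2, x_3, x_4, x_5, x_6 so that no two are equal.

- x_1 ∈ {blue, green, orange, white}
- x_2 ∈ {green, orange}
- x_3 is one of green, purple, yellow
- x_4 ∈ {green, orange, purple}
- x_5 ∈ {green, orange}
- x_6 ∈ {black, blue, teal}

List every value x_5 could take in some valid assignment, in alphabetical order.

green, orange

The 2 variables x_2 and x_5 are confined to {green, orange}, which locks those values in; drop them from x_1, x_3, x_4.
x_4's domain is down to {purple}, so x_4 = purple. So x_3 can't be purple.
x_3's domain is down to {yellow}, so x_3 = yellow.
No further eliminations apply; x_5 can still be any of green, orange.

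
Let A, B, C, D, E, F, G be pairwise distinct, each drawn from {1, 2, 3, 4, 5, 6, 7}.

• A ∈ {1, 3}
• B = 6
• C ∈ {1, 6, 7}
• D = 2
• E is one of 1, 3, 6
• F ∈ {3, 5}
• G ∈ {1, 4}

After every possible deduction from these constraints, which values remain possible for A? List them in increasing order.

1, 3

B must be 6 (only option left). So C, E can't be 6.
D must be 2 (only option left).
The 5 still-open variables draw from only 5 values {1, 3, 4, 5, 7}, so each is used; only G can be 4, hence G = 4.
Among the 4 still-open variables, 5 fits only F (and all 4 values in {1, 3, 5, 7} must be used), so F = 5.
The 3 still-open variables draw from only 3 values {1, 3, 7}, so each is used; only C can be 7, hence C = 7.
No further eliminations apply; A can still be any of 1, 3.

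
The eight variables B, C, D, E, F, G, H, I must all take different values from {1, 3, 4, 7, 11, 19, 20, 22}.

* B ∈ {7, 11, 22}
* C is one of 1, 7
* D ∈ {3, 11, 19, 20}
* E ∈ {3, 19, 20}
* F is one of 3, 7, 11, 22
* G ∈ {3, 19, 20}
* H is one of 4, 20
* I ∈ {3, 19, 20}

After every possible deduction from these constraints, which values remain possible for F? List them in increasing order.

The 8 variables draw from only 8 values {1, 3, 4, 7, 11, 19, 20, 22}, so each is used; only C can be 1, hence C = 1.
Among the 7 still-open variables, 4 fits only H (and all 7 values in {3, 4, 7, 11, 19, 20, 22} must be used), so H = 4.
E, G, I share exactly the 3 values {3, 19, 20}; by pigeonhole those values go to them, so strike 3, 19, 20 from D, F.
That leaves D = 11. Eliminate 11 elsewhere: B, F.
No further eliminations apply; F can still be any of 7, 22.

7, 22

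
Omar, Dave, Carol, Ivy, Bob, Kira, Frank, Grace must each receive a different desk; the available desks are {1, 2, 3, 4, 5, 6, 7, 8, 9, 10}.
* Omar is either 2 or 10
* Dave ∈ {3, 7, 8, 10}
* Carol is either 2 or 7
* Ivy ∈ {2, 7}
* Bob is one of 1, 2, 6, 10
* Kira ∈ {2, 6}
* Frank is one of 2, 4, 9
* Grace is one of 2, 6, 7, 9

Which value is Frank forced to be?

The 2 variables Carol and Ivy are confined to {2, 7}, which locks those values in; drop them from Omar, Dave, Bob, Kira, Frank, Grace.
That leaves Omar = 10. Strike 10 from Dave, Bob.
Kira's domain is down to {6}, so Kira = 6. Remove 6 from Bob, Grace.
Grace must be 9 (only option left). So Frank can't be 9.
So Frank = 4.

4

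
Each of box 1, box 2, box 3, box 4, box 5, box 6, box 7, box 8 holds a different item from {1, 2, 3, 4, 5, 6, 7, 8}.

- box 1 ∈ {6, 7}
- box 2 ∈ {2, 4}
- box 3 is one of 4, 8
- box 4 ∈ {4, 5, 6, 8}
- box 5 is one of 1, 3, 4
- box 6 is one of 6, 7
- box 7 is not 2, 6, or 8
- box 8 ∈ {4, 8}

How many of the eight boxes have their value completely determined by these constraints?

The 8 variables draw from only 8 values {1, 2, 3, 4, 5, 6, 7, 8}, so each is used; only box 2 can be 2, hence box 2 = 2.
box 1 and box 6 between them cover only {6, 7} — a naked pair. Remove those values from box 4, box 7.
The 2 variables box 3 and box 8 are confined to {4, 8}, which locks those values in; drop them from box 4, box 5, box 7.
box 4's domain is down to {5}, so box 4 = 5. Strike 5 from box 7.
Determined: box 2=2, box 4=5. The other boxes each still have more than one consistent value. That makes 2.

2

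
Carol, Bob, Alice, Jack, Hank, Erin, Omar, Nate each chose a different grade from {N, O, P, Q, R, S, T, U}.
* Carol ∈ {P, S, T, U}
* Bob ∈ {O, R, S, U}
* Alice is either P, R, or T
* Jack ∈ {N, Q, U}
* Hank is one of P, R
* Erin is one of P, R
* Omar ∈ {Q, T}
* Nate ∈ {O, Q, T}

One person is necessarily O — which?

Among the 8 variables, N fits only Jack (and all 8 values in {N, O, P, Q, R, S, T, U} must be used), so Jack = N.
Hank and Erin share exactly the 2 values {P, R}; by pigeonhole those values go to them, so strike P, R from Carol, Bob, Alice.
Alice's domain is down to {T}, so Alice = T. Eliminate T elsewhere: Carol, Omar, Nate.
Omar must be Q (only option left). Remove Q from Nate.
So O goes to Nate.

Nate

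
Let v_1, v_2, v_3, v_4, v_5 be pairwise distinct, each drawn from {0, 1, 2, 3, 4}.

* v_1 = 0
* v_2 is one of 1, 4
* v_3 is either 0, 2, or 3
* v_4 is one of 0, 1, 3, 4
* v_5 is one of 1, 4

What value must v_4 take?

v_1's domain is down to {0}, so v_1 = 0. So v_3, v_4 can't be 0.
The 4 still-open variables together cover exactly {1, 2, 3, 4} — 4 values for 4 variables — and 2 appears only in v_3's list, so v_3 = 2.
The 3 still-open variables together cover exactly {1, 3, 4} — 3 values for 3 variables — and 3 appears only in v_4's list, so v_4 = 3.

3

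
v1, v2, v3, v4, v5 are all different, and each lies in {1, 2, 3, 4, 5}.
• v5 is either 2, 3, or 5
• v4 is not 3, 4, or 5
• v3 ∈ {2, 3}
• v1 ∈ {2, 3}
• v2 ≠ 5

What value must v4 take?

1

The 5 variables together cover exactly {1, 2, 3, 4, 5} — 5 values for 5 variables — and 4 appears only in v2's list, so v2 = 4.
Among the 4 still-open variables, 1 fits only v4 (and all 4 values in {1, 2, 3, 5} must be used), so v4 = 1.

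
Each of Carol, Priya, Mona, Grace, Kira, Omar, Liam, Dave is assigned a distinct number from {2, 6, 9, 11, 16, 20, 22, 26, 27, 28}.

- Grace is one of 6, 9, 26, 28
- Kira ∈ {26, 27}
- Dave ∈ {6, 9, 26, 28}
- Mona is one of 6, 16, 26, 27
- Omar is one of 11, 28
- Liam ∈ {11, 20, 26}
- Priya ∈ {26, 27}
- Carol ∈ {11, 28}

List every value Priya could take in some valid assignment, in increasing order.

26, 27

The 8 variables together cover exactly {6, 9, 11, 16, 20, 26, 27, 28} — 8 values for 8 variables — and 16 appears only in Mona's list, so Mona = 16.
Among the 7 still-open variables, 20 fits only Liam (and all 7 values in {6, 9, 11, 20, 26, 27, 28} must be used), so Liam = 20.
The 2 variables Carol and Omar are confined to {11, 28}, which locks those values in; drop them from Grace, Dave.
Priya and Kira between them cover only {26, 27} — a naked pair. Remove those values from Grace, Dave.
No further eliminations apply; Priya can still be any of 26, 27.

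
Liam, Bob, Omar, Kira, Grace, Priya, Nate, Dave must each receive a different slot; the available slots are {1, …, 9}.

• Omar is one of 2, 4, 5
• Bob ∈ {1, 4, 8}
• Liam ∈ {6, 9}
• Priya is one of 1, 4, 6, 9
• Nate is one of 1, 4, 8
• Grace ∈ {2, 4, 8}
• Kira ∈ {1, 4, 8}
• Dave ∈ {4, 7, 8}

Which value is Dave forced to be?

7

The 8 variables together cover exactly {1, 2, 4, 5, 6, 7, 8, 9} — 8 values for 8 variables — and 5 appears only in Omar's list, so Omar = 5.
Among the 7 still-open variables, 2 fits only Grace (and all 7 values in {1, 2, 4, 6, 7, 8, 9} must be used), so Grace = 2.
Among the 6 still-open variables, 7 fits only Dave (and all 6 values in {1, 4, 6, 7, 8, 9} must be used), so Dave = 7.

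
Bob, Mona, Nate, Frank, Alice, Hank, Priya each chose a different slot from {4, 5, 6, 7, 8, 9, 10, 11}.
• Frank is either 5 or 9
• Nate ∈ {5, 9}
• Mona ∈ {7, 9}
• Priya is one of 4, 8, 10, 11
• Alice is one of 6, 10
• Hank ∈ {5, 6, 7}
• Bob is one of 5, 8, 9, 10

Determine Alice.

Nate and Frank between them cover only {5, 9} — a naked pair. Remove those values from Bob, Mona, Hank.
Mona must be 7 (only option left). Remove 7 from Hank.
Hank has just one choice, so Hank = 6. Eliminate 6 elsewhere: Alice.
So Alice = 10.

10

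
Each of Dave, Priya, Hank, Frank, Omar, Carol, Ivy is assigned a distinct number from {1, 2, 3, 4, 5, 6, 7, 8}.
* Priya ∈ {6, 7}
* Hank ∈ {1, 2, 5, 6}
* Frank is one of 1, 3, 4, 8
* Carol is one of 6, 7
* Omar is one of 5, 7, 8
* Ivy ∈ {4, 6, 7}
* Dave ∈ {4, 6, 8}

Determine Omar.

5

Priya and Carol share exactly the 2 values {6, 7}; by pigeonhole those values go to them, so strike 6, 7 from Dave, Hank, Omar, Ivy.
Ivy has just one choice, so Ivy = 4. Remove 4 from Dave, Frank.
Dave's domain is down to {8}, so Dave = 8. Strike 8 from Frank, Omar.
So Omar = 5.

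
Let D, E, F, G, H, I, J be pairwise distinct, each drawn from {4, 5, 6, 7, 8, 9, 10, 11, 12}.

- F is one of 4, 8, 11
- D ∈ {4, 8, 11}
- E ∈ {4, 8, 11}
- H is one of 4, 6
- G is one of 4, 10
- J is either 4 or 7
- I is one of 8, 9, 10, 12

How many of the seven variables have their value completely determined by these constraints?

D, E, F share exactly the 3 values {4, 8, 11}; by pigeonhole those values go to them, so strike 4, 8, 11 from G, H, I, J.
G's domain is down to {10}, so G = 10. So I can't be 10.
H must be 6 (only option left).
J must be 7 (only option left).
Determined: G=10, H=6, J=7. The other variables each still have more than one consistent value. That makes 3.

3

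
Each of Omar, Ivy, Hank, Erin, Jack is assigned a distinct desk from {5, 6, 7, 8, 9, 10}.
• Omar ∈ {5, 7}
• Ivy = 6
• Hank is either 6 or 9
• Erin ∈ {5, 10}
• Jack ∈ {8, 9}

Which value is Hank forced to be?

9

Ivy has just one choice, so Ivy = 6. Remove 6 from Hank.
So Hank = 9.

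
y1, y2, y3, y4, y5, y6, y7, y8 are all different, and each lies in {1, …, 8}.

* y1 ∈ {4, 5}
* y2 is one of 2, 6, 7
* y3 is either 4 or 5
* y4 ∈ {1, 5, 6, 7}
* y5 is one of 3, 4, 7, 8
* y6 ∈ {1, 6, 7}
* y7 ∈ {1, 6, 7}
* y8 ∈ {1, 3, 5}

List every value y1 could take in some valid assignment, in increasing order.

4, 5

The 8 variables together cover exactly {1, 2, 3, 4, 5, 6, 7, 8} — 8 values for 8 variables — and 2 appears only in y2's list, so y2 = 2.
Among the 7 still-open variables, 8 fits only y5 (and all 7 values in {1, 3, 4, 5, 6, 7, 8} must be used), so y5 = 8.
The 6 still-open variables together cover exactly {1, 3, 4, 5, 6, 7} — 6 values for 6 variables — and 3 appears only in y8's list, so y8 = 3.
y1 and y3 between them cover only {4, 5} — a naked pair. Remove those values from y4.
No further eliminations apply; y1 can still be any of 4, 5.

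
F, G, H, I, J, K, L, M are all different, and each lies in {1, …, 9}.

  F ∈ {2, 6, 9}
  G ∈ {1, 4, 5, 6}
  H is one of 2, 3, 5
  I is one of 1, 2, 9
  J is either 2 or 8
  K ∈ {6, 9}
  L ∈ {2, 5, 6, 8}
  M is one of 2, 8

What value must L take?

The 8 variables together cover exactly {1, 2, 3, 4, 5, 6, 8, 9} — 8 values for 8 variables — and 3 appears only in H's list, so H = 3.
Among the 7 still-open variables, 4 fits only G (and all 7 values in {1, 2, 4, 5, 6, 8, 9} must be used), so G = 4.
The 6 still-open variables together cover exactly {1, 2, 5, 6, 8, 9} — 6 values for 6 variables — and 1 appears only in I's list, so I = 1.
The 5 still-open variables together cover exactly {2, 5, 6, 8, 9} — 5 values for 5 variables — and 5 appears only in L's list, so L = 5.

5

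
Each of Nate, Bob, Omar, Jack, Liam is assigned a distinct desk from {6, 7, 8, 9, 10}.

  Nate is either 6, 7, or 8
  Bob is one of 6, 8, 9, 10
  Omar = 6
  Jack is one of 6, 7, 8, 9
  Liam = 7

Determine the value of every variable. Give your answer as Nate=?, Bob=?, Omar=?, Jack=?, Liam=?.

Nate=8, Bob=10, Omar=6, Jack=9, Liam=7

Omar has just one choice, so Omar = 6. So Nate, Bob, Jack can't be 6.
Liam must be 7 (only option left). So Nate, Jack can't be 7.
That leaves Nate = 8. Remove 8 from Bob, Jack.
Jack has just one choice, so Jack = 9. So Bob can't be 9.
Bob must be 10 (only option left).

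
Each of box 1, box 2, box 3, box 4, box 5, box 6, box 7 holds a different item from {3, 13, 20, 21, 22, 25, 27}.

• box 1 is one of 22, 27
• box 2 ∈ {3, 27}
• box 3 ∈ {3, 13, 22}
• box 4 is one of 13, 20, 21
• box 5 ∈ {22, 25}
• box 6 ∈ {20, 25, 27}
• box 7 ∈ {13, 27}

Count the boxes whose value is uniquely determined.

The 7 variables draw from only 7 values {3, 13, 20, 21, 22, 25, 27}, so each is used; only box 4 can be 21, hence box 4 = 21.
Among the 6 still-open variables, 20 fits only box 6 (and all 6 values in {3, 13, 20, 22, 25, 27} must be used), so box 6 = 20.
Among the 5 still-open variables, 25 fits only box 5 (and all 5 values in {3, 13, 22, 25, 27} must be used), so box 5 = 25.
Determined: box 4=21, box 5=25, box 6=20. The other boxes each still have more than one consistent value. That makes 3.

3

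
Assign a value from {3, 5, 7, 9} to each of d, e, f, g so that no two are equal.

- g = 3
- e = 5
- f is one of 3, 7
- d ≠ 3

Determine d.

e must be 5 (only option left). Strike 5 from d.
g must be 3 (only option left). So f can't be 3.
f's domain is down to {7}, so f = 7. Remove 7 from d.
So d = 9.

9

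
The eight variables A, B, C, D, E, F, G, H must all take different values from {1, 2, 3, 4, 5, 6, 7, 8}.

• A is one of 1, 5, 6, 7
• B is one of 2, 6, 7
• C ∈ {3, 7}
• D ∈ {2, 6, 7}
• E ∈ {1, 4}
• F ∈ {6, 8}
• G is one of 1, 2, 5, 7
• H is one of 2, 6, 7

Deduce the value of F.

8

The 8 variables together cover exactly {1, 2, 3, 4, 5, 6, 7, 8} — 8 values for 8 variables — and 3 appears only in C's list, so C = 3.
Among the 7 still-open variables, 4 fits only E (and all 7 values in {1, 2, 4, 5, 6, 7, 8} must be used), so E = 4.
Among the 6 still-open variables, 8 fits only F (and all 6 values in {1, 2, 5, 6, 7, 8} must be used), so F = 8.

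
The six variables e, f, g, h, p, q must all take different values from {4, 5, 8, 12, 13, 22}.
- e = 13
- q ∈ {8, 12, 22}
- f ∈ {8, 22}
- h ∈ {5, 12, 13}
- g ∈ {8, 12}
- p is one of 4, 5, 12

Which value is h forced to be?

5

e's domain is down to {13}, so e = 13. Eliminate 13 elsewhere: h.
The 5 still-open variables draw from only 5 values {4, 5, 8, 12, 22}, so each is used; only p can be 4, hence p = 4.
The 4 still-open variables draw from only 4 values {5, 8, 12, 22}, so each is used; only h can be 5, hence h = 5.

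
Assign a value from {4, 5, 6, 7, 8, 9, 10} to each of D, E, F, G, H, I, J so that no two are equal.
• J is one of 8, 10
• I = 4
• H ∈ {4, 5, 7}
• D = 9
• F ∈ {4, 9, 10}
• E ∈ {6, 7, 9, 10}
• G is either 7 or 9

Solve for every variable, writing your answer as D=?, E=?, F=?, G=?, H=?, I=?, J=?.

D's domain is down to {9}, so D = 9. Strike 9 from E, F, G.
That leaves G = 7. Strike 7 from E, H.
I has just one choice, so I = 4. Remove 4 from F, H.
F must be 10 (only option left). Remove 10 from E, J.
H has just one choice, so H = 5.
J has just one choice, so J = 8.
E's domain is down to {6}, so E = 6.

D=9, E=6, F=10, G=7, H=5, I=4, J=8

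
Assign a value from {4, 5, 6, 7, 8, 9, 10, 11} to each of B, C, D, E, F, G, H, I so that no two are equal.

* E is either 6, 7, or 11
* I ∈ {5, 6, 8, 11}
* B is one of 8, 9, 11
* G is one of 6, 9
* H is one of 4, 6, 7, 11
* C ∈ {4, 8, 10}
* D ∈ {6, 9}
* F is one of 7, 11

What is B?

8

The 8 variables together cover exactly {4, 5, 6, 7, 8, 9, 10, 11} — 8 values for 8 variables — and 5 appears only in I's list, so I = 5.
The 7 still-open variables together cover exactly {4, 6, 7, 8, 9, 10, 11} — 7 values for 7 variables — and 10 appears only in C's list, so C = 10.
The 6 still-open variables together cover exactly {4, 6, 7, 8, 9, 11} — 6 values for 6 variables — and 4 appears only in H's list, so H = 4.
Among the 5 still-open variables, 8 fits only B (and all 5 values in {6, 7, 8, 9, 11} must be used), so B = 8.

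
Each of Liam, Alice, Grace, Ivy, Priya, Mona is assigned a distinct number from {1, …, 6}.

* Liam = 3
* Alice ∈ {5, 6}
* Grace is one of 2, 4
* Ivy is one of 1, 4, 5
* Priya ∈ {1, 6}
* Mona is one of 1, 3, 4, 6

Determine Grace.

Liam's domain is down to {3}, so Liam = 3. Strike 3 from Mona.
Among the 5 still-open variables, 2 fits only Grace (and all 5 values in {1, 2, 4, 5, 6} must be used), so Grace = 2.

2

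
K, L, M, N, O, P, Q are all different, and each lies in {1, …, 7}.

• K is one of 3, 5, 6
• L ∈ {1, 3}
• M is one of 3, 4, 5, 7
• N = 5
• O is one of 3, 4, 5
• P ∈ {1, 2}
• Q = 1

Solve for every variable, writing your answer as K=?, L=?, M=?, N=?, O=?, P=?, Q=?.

N must be 5 (only option left). Strike 5 from K, M, O.
That leaves Q = 1. Remove 1 from L, P.
That leaves L = 3. So K, M, O can't be 3.
O must be 4 (only option left). Eliminate 4 elsewhere: M.
P's domain is down to {2}, so P = 2.
K must be 6 (only option left).
M must be 7 (only option left).

K=6, L=3, M=7, N=5, O=4, P=2, Q=1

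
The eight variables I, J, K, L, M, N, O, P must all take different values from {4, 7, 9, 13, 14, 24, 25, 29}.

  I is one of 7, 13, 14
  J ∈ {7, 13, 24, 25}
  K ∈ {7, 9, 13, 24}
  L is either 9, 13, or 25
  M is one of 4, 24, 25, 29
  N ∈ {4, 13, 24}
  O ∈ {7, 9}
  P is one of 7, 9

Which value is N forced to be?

The 8 variables together cover exactly {4, 7, 9, 13, 14, 24, 25, 29} — 8 values for 8 variables — and 14 appears only in I's list, so I = 14.
Among the 7 still-open variables, 29 fits only M (and all 7 values in {4, 7, 9, 13, 24, 25, 29} must be used), so M = 29.
The 6 still-open variables together cover exactly {4, 7, 9, 13, 24, 25} — 6 values for 6 variables — and 4 appears only in N's list, so N = 4.

4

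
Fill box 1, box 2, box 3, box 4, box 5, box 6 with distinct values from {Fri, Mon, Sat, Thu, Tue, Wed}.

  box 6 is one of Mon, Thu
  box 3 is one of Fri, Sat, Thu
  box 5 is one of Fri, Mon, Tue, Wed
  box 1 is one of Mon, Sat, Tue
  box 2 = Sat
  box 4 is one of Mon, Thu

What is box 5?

box 2 must be Sat (only option left). Eliminate Sat elsewhere: box 1, box 3.
Among the 5 still-open variables, Wed fits only box 5 (and all 5 values in {Fri, Mon, Thu, Tue, Wed} must be used), so box 5 = Wed.

Wed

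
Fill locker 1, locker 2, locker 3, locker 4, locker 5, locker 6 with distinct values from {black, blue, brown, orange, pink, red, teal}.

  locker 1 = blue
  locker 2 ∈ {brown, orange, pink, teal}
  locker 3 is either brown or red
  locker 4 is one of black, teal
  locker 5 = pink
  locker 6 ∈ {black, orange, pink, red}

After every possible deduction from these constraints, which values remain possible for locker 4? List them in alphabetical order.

black, teal

locker 1 has just one choice, so locker 1 = blue.
That leaves locker 5 = pink. Remove pink from locker 2, locker 6.
No further eliminations apply; locker 4 can still be any of black, teal.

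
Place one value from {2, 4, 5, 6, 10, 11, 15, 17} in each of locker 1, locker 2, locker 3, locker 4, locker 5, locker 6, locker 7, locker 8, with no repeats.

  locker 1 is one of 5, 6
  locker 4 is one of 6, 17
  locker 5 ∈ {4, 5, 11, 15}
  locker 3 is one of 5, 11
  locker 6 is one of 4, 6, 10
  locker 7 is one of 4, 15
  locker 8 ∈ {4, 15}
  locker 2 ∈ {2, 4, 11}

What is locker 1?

The 8 variables draw from only 8 values {2, 4, 5, 6, 10, 11, 15, 17}, so each is used; only locker 2 can be 2, hence locker 2 = 2.
The 7 still-open variables draw from only 7 values {4, 5, 6, 10, 11, 15, 17}, so each is used; only locker 6 can be 10, hence locker 6 = 10.
The 6 still-open variables together cover exactly {4, 5, 6, 11, 15, 17} — 6 values for 6 variables — and 17 appears only in locker 4's list, so locker 4 = 17.
The 5 still-open variables draw from only 5 values {4, 5, 6, 11, 15}, so each is used; only locker 1 can be 6, hence locker 1 = 6.

6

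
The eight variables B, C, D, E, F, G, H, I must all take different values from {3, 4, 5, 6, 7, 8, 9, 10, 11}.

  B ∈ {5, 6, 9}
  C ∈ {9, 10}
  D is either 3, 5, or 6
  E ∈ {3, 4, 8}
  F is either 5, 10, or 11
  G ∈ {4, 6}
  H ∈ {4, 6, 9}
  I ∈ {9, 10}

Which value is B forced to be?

The 8 variables draw from only 8 values {3, 4, 5, 6, 8, 9, 10, 11}, so each is used; only E can be 8, hence E = 8.
The 7 still-open variables draw from only 7 values {3, 4, 5, 6, 9, 10, 11}, so each is used; only D can be 3, hence D = 3.
The 6 still-open variables draw from only 6 values {4, 5, 6, 9, 10, 11}, so each is used; only F can be 11, hence F = 11.
The 5 still-open variables draw from only 5 values {4, 5, 6, 9, 10}, so each is used; only B can be 5, hence B = 5.

5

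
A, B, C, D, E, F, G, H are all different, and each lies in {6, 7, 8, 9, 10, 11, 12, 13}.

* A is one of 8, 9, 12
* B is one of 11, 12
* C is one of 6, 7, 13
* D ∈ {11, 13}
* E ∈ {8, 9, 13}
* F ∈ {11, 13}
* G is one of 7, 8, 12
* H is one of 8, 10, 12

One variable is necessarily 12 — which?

B

Among the 8 variables, 6 fits only C (and all 8 values in {6, 7, 8, 9, 10, 11, 12, 13} must be used), so C = 6.
The 7 still-open variables together cover exactly {7, 8, 9, 10, 11, 12, 13} — 7 values for 7 variables — and 7 appears only in G's list, so G = 7.
The 6 still-open variables draw from only 6 values {8, 9, 10, 11, 12, 13}, so each is used; only H can be 10, hence H = 10.
D and F between them cover only {11, 13} — a naked pair. Remove those values from B, E.
So 12 goes to B.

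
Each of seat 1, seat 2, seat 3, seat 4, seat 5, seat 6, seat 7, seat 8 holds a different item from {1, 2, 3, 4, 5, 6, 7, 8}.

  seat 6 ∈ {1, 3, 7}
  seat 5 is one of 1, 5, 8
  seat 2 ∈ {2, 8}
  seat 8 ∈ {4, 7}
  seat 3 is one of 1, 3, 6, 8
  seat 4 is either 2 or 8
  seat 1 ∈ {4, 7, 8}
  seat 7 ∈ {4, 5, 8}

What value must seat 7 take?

5

The 8 variables draw from only 8 values {1, 2, 3, 4, 5, 6, 7, 8}, so each is used; only seat 3 can be 6, hence seat 3 = 6.
Among the 7 still-open variables, 3 fits only seat 6 (and all 7 values in {1, 2, 3, 4, 5, 7, 8} must be used), so seat 6 = 3.
The 6 still-open variables together cover exactly {1, 2, 4, 5, 7, 8} — 6 values for 6 variables — and 1 appears only in seat 5's list, so seat 5 = 1.
The 5 still-open variables draw from only 5 values {2, 4, 5, 7, 8}, so each is used; only seat 7 can be 5, hence seat 7 = 5.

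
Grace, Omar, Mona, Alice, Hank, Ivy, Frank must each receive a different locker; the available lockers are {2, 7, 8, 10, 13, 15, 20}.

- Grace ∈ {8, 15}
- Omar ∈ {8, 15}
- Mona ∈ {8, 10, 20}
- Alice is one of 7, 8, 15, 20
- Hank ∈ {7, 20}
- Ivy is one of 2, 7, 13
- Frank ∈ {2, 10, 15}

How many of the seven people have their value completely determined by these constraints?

The 7 variables draw from only 7 values {2, 7, 8, 10, 13, 15, 20}, so each is used; only Ivy can be 13, hence Ivy = 13.
The 6 still-open variables together cover exactly {2, 7, 8, 10, 15, 20} — 6 values for 6 variables — and 2 appears only in Frank's list, so Frank = 2.
The 5 still-open variables together cover exactly {7, 8, 10, 15, 20} — 5 values for 5 variables — and 10 appears only in Mona's list, so Mona = 10.
Grace and Omar between them cover only {8, 15} — a naked pair. Remove those values from Alice.
Determined: Mona=10, Ivy=13, Frank=2. The other people each still have more than one consistent value. That makes 3.

3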